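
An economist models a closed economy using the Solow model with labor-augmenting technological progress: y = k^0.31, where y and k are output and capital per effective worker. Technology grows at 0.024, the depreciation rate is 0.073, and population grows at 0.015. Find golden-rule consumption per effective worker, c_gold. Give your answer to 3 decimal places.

Capital per effective worker breaks even when investment replaces (n + g + δ)·k; here n + g + δ = 0.112.
Golden rule sets MPK = n+g+δ: 0.31·k^(0.31−1) = 0.112, so k_gold = (0.31/0.112)^(1/0.69) ≈ 4.3731.
y_gold = 4.3731^0.31 ≈ 1.5800.
c_gold = y_gold − (n+g+δ)·k_gold = 1.5800 − 0.112·4.3731 ≈ 1.0902.

c_gold ≈ 1.090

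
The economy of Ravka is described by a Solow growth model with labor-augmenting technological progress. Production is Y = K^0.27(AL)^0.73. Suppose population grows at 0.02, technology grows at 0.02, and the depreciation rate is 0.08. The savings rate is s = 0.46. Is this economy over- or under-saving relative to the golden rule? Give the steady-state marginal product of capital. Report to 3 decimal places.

over-saving; MPK ≈ 0.070

n + g + δ = 0.02 + 0.02 + 0.08 = 0.12.
Steady-state k*: s·k^0.27 = 0.12·k gives k* = (0.46/0.12)^(1/0.73) ≈ 6.3012.
MPK = 0.27·6.3012^(-0.73) ≈ 0.0704.
MPK < n+g+δ = 0.12, so the economy is dynamically inefficient (over-saving).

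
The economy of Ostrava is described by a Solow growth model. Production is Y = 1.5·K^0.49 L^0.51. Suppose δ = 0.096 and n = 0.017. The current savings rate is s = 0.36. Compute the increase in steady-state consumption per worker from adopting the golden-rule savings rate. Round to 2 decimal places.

Δc ≈ 0.31

Break-even investment rate: n + δ = 0.017 + 0.096 = 0.113.
Current steady state (s = 0.36): k* = (0.36·1.5/0.113)^(1/0.51) ≈ 21.4779, y* = 1.5·21.4779^0.49 ≈ 6.7417, c* = (1−0.36)·6.7417 ≈ 4.3147.
At the golden rule the marginal product of capital equals n+δ: 0.49·1.5·k^(0.49−1) = 0.113. Solving, k_gold = (0.49·1.5/0.113)^(1/0.51) ≈ 39.3122.
y_gold = 1.5·39.3122^0.49 ≈ 9.0659, c_gold = y_gold − 0.113·k_gold ≈ 4.6236.
Gain: Δc = 4.6236 − 4.3147 ≈ 0.3089.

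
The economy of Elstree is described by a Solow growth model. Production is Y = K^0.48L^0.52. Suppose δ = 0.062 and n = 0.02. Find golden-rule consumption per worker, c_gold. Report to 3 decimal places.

c_gold ≈ 2.657

n + δ = 0.02 + 0.062 = 0.082.
Golden rule sets MPK = n+δ: 0.48·k^(0.48−1) = 0.082, so k_gold = (0.48/0.082)^(1/0.52) ≈ 29.9104.
y_gold = 29.9104^0.48 ≈ 5.1097.
c_gold = y_gold − (n+δ)·k_gold = 5.1097 − 0.082·29.9104 ≈ 2.6570.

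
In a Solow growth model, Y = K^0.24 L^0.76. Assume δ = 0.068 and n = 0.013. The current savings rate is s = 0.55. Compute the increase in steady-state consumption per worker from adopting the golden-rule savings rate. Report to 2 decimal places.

n + δ = 0.013 + 0.068 = 0.081.
Current steady state (s = 0.55): k* = (0.55/0.081)^(1/0.76) ≈ 12.4330, y* = 12.4330^0.24 ≈ 1.8310, c* = (1−0.55)·1.8310 ≈ 0.8240.
Setting f'(k) = n+δ gives 0.24·k^(0.24−1) = 0.081, hence k_gold = (0.24/0.081)^(1/0.76) ≈ 4.1753.
y_gold = 4.1753^0.24 ≈ 1.4092, c_gold = y_gold − 0.081·k_gold ≈ 1.0710.
Gain: Δc = 1.0710 − 0.8240 ≈ 0.2470.

Δc ≈ 0.25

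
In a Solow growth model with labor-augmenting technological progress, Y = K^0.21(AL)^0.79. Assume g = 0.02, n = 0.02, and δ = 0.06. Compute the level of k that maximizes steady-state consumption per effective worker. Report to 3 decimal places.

Break-even investment rate: n + g + δ = 0.02 + 0.02 + 0.06 = 0.1.
Maximizing c = f(k) − (n+g+δ)·k gives f'(k) = n+g+δ, i.e. 0.21·k^(0.21−1) = 0.1, so k_gold = (0.21/0.1)^(1/0.79) ≈ 2.5578.

k_gold ≈ 2.558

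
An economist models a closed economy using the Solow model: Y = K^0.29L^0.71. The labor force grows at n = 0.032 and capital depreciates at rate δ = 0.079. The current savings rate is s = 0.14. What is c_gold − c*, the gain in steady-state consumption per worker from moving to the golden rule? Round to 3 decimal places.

Capital per worker breaks even when investment replaces (n + δ)·k; here n + δ = 0.111.
Current steady state (s = 0.14): k* = (0.14/0.111)^(1/0.71) ≈ 1.3867, y* = 1.3867^0.29 ≈ 1.0994, c* = (1−0.14)·1.0994 ≈ 0.9455.
At the golden rule the marginal product of capital equals n+δ: 0.29·k^(0.29−1) = 0.111. Solving, k_gold = (0.29/0.111)^(1/0.71) ≈ 3.8675.
y_gold = 3.8675^0.29 ≈ 1.4803, c_gold = y_gold − 0.111·k_gold ≈ 1.0510.
Gain: Δc = 1.0510 − 0.9455 ≈ 0.1055.

Δc ≈ 0.106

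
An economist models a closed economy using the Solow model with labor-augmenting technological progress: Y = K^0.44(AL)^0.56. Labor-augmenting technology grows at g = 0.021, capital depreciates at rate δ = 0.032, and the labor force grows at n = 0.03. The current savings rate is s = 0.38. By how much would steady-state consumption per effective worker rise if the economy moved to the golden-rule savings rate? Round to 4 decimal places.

Δc ≈ 0.0277

Break-even investment rate: n + g + δ = 0.03 + 0.021 + 0.032 = 0.083.
Current steady state (s = 0.38): k* = (0.38/0.083)^(1/0.56) ≈ 15.1297, y* = 15.1297^0.44 ≈ 3.3047, c* = (1−0.38)·3.3047 ≈ 2.0489.
Golden rule sets MPK = n+g+δ: 0.44·k^(0.44−1) = 0.083, so k_gold = (0.44/0.083)^(1/0.56) ≈ 19.6574.
y_gold = 19.6574^0.44 ≈ 3.7081, c_gold = y_gold − 0.083·k_gold ≈ 2.0765.
Gain: Δc = 2.0765 − 2.0489 ≈ 0.0277.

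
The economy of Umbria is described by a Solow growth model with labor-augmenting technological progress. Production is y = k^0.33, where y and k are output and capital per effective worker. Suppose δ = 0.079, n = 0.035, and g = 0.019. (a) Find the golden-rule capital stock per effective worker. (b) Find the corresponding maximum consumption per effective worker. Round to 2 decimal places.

n + g + δ = 0.035 + 0.019 + 0.079 = 0.133.
Golden rule sets MPK = n+g+δ: 0.33·k^(0.33−1) = 0.133, so k_gold = (0.33/0.133)^(1/0.67) ≈ 3.8819.
y_gold = 3.8819^0.33 ≈ 1.5645; c_gold = y_gold − 0.133·k_gold ≈ 1.0482.

(a) k_gold ≈ 3.88; (b) c_gold ≈ 1.05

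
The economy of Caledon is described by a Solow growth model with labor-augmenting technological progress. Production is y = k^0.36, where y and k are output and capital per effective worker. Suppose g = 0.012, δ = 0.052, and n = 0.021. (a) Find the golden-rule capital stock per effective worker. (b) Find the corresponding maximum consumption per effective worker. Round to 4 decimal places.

(a) k_gold ≈ 9.5391; (b) c_gold ≈ 1.4415

Capital per effective worker breaks even when investment replaces (n + g + δ)·k; here n + g + δ = 0.085.
Maximizing c = f(k) − (n+g+δ)·k gives f'(k) = n+g+δ, i.e. 0.36·k^(0.36−1) = 0.085, so k_gold = (0.36/0.085)^(1/0.64) ≈ 9.5391.
y_gold = 9.5391^0.36 ≈ 2.2523; c_gold = y_gold − 0.085·k_gold ≈ 1.4415.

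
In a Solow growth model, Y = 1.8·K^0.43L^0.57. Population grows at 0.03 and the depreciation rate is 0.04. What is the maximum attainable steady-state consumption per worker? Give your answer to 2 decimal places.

n + δ = 0.03 + 0.04 = 0.07.
Golden rule sets MPK = n+δ: 0.43·1.8·k^(0.43−1) = 0.07, so k_gold = (0.43·1.8/0.07)^(1/0.57) ≈ 67.7567.
y_gold = 1.8·67.7567^0.43 ≈ 11.0302.
c_gold = y_gold − (n+δ)·k_gold = 11.0302 − 0.07·67.7567 ≈ 6.2872.

c_gold ≈ 6.29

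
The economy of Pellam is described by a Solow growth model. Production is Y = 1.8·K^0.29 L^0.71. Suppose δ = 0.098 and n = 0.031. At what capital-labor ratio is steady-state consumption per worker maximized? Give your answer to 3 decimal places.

The effective depreciation rate is n + δ = 0.031 + 0.098 = 0.129.
Maximizing c = f(k) − (n+δ)·k gives f'(k) = n+δ, i.e. 0.29·1.8·k^(0.29−1) = 0.129, so k_gold = (0.29·1.8/0.129)^(1/0.71) ≈ 7.1621.

k_gold ≈ 7.162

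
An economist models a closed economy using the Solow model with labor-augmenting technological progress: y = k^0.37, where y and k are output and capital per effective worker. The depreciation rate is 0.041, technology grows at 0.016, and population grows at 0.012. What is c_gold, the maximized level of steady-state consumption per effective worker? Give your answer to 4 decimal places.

c_gold ≈ 1.6892

Break-even investment rate: n + g + δ = 0.012 + 0.016 + 0.041 = 0.069.
Maximizing c = f(k) − (n+g+δ)·k gives f'(k) = n+g+δ, i.e. 0.37·k^(0.37−1) = 0.069, so k_gold = (0.37/0.069)^(1/0.63) ≈ 14.3781.
y_gold = 14.3781^0.37 ≈ 2.6813.
c_gold = y_gold − (n+g+δ)·k_gold = 2.6813 − 0.069·14.3781 ≈ 1.6892.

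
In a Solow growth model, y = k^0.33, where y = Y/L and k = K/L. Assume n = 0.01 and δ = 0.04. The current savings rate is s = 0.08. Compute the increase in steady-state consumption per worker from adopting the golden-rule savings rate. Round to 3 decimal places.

Δc ≈ 0.538

Break-even investment rate: n + δ = 0.01 + 0.04 = 0.05.
Current steady state (s = 0.08): k* = (0.08/0.05)^(1/0.67) ≈ 2.0168, y* = 2.0168^0.33 ≈ 1.2605, c* = (1−0.08)·1.2605 ≈ 1.1596.
Setting f'(k) = n+δ gives 0.33·k^(0.33−1) = 0.05, hence k_gold = (0.33/0.05)^(1/0.67) ≈ 16.7186.
y_gold = 16.7186^0.33 ≈ 2.5331, c_gold = y_gold − 0.05·k_gold ≈ 1.6972.
Gain: Δc = 1.6972 − 1.1596 ≈ 0.5375.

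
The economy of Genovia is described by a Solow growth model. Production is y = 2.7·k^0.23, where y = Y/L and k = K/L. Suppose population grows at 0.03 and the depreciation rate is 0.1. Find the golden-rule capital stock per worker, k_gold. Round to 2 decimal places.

k_gold ≈ 7.62

Capital per worker breaks even when investment replaces (n + δ)·k; here n + δ = 0.13.
At the golden rule the marginal product of capital equals n+δ: 0.23·2.7·k^(0.23−1) = 0.13. Solving, k_gold = (0.23·2.7/0.13)^(1/0.77) ≈ 7.6210.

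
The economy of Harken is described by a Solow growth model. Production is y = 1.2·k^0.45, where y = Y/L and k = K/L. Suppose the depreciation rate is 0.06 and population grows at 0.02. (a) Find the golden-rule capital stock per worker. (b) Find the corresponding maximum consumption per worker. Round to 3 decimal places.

Capital per worker breaks even when investment replaces (n + δ)·k; here n + δ = 0.08.
At the golden rule the marginal product of capital equals n+δ: 0.45·1.2·k^(0.45−1) = 0.08. Solving, k_gold = (0.45·1.2/0.08)^(1/0.55) ≈ 32.1977.
y_gold = 1.2·32.1977^0.45 ≈ 5.7240; c_gold = y_gold − 0.08·k_gold ≈ 3.1482.

(a) k_gold ≈ 32.198; (b) c_gold ≈ 3.148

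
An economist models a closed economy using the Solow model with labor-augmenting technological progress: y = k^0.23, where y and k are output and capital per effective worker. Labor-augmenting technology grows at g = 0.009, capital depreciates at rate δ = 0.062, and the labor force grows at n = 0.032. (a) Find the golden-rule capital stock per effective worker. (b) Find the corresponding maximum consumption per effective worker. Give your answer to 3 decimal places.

The effective depreciation rate is n + g + δ = 0.032 + 0.009 + 0.062 = 0.103.
Golden rule sets MPK = n+g+δ: 0.23·k^(0.23−1) = 0.103, so k_gold = (0.23/0.103)^(1/0.77) ≈ 2.8386.
y_gold = 2.8386^0.23 ≈ 1.2712; c_gold = y_gold − 0.103·k_gold ≈ 0.9788.

(a) k_gold ≈ 2.839; (b) c_gold ≈ 0.979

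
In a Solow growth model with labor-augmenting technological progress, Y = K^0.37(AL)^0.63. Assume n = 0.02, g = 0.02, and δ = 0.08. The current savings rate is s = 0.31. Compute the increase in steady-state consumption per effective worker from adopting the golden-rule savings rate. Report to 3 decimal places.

Δc ≈ 0.016

Capital per effective worker breaks even when investment replaces (n + g + δ)·k; here n + g + δ = 0.12.
Current steady state (s = 0.31): k* = (0.31/0.12)^(1/0.63) ≈ 4.5108, y* = 4.5108^0.37 ≈ 1.7461, c* = (1−0.31)·1.7461 ≈ 1.2048.
Golden rule sets MPK = n+g+δ: 0.37·k^(0.37−1) = 0.12, so k_gold = (0.37/0.12)^(1/0.63) ≈ 5.9734.
y_gold = 5.9734^0.37 ≈ 1.9373, c_gold = y_gold − 0.12·k_gold ≈ 1.2205.
Gain: Δc = 1.2205 − 1.2048 ≈ 0.0157.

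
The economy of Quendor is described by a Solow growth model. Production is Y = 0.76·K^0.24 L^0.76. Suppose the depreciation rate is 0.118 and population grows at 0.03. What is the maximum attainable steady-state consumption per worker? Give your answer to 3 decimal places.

Break-even investment rate: n + δ = 0.03 + 0.118 = 0.148.
Golden rule sets MPK = n+δ: 0.24·0.76·k^(0.24−1) = 0.148, so k_gold = (0.24·0.76/0.148)^(1/0.76) ≈ 1.3165.
y_gold = 0.76·1.3165^0.24 ≈ 0.8118.
c_gold = y_gold − (n+δ)·k_gold = 0.8118 − 0.148·1.3165 ≈ 0.6170.

c_gold ≈ 0.617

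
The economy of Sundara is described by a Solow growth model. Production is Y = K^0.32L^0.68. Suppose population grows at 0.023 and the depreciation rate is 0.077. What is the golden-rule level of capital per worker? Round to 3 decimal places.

n + δ = 0.023 + 0.077 = 0.1.
Setting f'(k) = n+δ gives 0.32·k^(0.32−1) = 0.1, hence k_gold = (0.32/0.1)^(1/0.68) ≈ 5.5318.

k_gold ≈ 5.532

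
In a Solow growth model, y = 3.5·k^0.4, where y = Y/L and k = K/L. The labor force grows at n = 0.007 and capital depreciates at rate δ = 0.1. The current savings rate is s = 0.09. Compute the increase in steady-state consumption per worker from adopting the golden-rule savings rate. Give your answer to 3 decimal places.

n + δ = 0.007 + 0.1 = 0.107.
Current steady state (s = 0.09): k* = (0.09·3.5/0.107)^(1/0.6) ≈ 6.0471, y* = 3.5·6.0471^0.4 ≈ 7.1893, c* = (1−0.09)·7.1893 ≈ 6.5423.
Setting f'(k) = n+δ gives 0.4·3.5·k^(0.4−1) = 0.107, hence k_gold = (0.4·3.5/0.107)^(1/0.6) ≈ 72.6508.
y_gold = 3.5·72.6508^0.4 ≈ 19.4341, c_gold = y_gold − 0.107·k_gold ≈ 11.6605.
Gain: Δc = 11.6605 − 6.5423 ≈ 5.1182.

Δc ≈ 5.118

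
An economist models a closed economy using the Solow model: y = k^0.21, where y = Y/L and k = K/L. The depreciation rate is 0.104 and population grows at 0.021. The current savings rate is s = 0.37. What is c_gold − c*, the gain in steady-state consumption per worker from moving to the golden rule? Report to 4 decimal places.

Δc ≈ 0.0662

Capital per worker breaks even when investment replaces (n + δ)·k; here n + δ = 0.125.
Current steady state (s = 0.37): k* = (0.37/0.125)^(1/0.79) ≈ 3.9498, y* = 3.9498^0.21 ≈ 1.3344, c* = (1−0.37)·1.3344 ≈ 0.8407.
At the golden rule the marginal product of capital equals n+δ: 0.21·k^(0.21−1) = 0.125. Solving, k_gold = (0.21/0.125)^(1/0.79) ≈ 1.9284.
y_gold = 1.9284^0.21 ≈ 1.1479, c_gold = y_gold − 0.125·k_gold ≈ 0.9068.
Gain: Δc = 0.9068 − 0.8407 ≈ 0.0662.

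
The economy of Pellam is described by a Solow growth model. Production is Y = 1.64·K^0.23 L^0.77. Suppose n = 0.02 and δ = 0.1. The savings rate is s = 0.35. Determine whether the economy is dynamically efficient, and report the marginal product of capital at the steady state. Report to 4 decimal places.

dynamically inefficient; MPK ≈ 0.0789

Break-even investment rate: n + δ = 0.02 + 0.1 = 0.12.
Steady-state k*: s·A·k^0.23 = 0.12·k gives k* = (0.35·1.64/0.12)^(1/0.77) ≈ 7.6343.
MPK = 0.23·1.64·7.6343^(-0.77) ≈ 0.0789.
MPK < n+δ = 0.12, so the economy is dynamically inefficient (over-saving).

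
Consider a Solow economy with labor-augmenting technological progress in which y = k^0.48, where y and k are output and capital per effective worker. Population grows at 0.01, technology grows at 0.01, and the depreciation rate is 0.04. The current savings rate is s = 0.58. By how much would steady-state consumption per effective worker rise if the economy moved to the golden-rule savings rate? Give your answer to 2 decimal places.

Δc ≈ 0.14

n + g + δ = 0.01 + 0.01 + 0.04 = 0.06.
Current steady state (s = 0.58): k* = (0.58/0.06)^(1/0.52) ≈ 78.4807, y* = 78.4807^0.48 ≈ 8.1187, c* = (1−0.58)·8.1187 ≈ 3.4099.
Golden rule sets MPK = n+g+δ: 0.48·k^(0.48−1) = 0.06, so k_gold = (0.48/0.06)^(1/0.52) ≈ 54.5395.
y_gold = 54.5395^0.48 ≈ 6.8174, c_gold = y_gold − 0.06·k_gold ≈ 3.5451.
Gain: Δc = 3.5451 − 3.4099 ≈ 0.1352.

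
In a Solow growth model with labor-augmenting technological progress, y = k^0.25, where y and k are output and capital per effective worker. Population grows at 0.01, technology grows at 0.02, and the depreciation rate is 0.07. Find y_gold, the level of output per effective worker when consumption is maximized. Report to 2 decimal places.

y_gold ≈ 1.36

n + g + δ = 0.01 + 0.02 + 0.07 = 0.1.
Setting f'(k) = n+g+δ gives 0.25·k^(0.25−1) = 0.1, hence k_gold = (0.25/0.1)^(1/0.75) ≈ 3.3930.
Output: y_gold = k_gold^0.25 = 3.3930^0.25 ≈ 1.3572.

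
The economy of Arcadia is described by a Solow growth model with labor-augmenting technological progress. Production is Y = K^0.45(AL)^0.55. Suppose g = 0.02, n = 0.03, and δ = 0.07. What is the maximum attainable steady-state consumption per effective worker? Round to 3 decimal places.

Capital per effective worker breaks even when investment replaces (n + g + δ)·k; here n + g + δ = 0.12.
Maximizing c = f(k) − (n+g+δ)·k gives f'(k) = n+g+δ, i.e. 0.45·k^(0.45−1) = 0.12, so k_gold = (0.45/0.12)^(1/0.55) ≈ 11.0584.
y_gold = 11.0584^0.45 ≈ 2.9489.
c_gold = y_gold − (n+g+δ)·k_gold = 2.9489 − 0.12·11.0584 ≈ 1.6219.

c_gold ≈ 1.622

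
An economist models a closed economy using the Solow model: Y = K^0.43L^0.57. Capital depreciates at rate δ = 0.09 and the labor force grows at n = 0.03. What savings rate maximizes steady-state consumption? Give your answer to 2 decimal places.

s_gold = 0.43

Break-even investment rate: n + δ = 0.03 + 0.09 = 0.12.
At the golden rule MPK = n+δ, and in any Cobb-Douglas steady state s = (n+δ)·k/y = MPK·k/y = capital's share 0.43.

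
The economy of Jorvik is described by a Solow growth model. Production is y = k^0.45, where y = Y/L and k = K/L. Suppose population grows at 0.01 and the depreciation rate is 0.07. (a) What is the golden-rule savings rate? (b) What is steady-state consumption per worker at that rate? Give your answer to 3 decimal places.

n + δ = 0.01 + 0.07 = 0.08.
For Cobb-Douglas, s_gold equals capital's share: s_gold = 0.45.
Golden rule sets MPK = n+δ: 0.45·k^(0.45−1) = 0.08, so k_gold = (0.45/0.08)^(1/0.55) ≈ 23.1132.
y_gold = 23.1132^0.45 ≈ 4.1090; c_gold = (1−0.45)·y_gold ≈ 2.2600.

(a) s_gold = 0.450; (b) c_gold ≈ 2.260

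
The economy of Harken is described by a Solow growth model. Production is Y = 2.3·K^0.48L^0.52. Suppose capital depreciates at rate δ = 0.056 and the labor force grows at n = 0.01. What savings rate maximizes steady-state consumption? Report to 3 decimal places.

Break-even investment rate: n + δ = 0.01 + 0.056 = 0.066.
At the golden rule MPK = n+δ, and in any Cobb-Douglas steady state s = (n+δ)·k/y = MPK·k/y = capital's share 0.48.

s_gold = 0.480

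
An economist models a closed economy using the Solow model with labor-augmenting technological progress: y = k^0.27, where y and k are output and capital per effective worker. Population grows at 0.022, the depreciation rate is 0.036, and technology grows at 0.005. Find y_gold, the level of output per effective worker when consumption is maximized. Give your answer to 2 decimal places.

n + g + δ = 0.022 + 0.005 + 0.036 = 0.063.
Maximizing c = f(k) − (n+g+δ)·k gives f'(k) = n+g+δ, i.e. 0.27·k^(0.27−1) = 0.063, so k_gold = (0.27/0.063)^(1/0.73) ≈ 7.3415.
Output: y_gold = k_gold^0.27 = 7.3415^0.27 ≈ 1.7130.

y_gold ≈ 1.71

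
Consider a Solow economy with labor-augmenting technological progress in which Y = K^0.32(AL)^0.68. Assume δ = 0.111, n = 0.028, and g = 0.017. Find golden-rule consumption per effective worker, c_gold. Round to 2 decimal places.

Break-even investment rate: n + g + δ = 0.028 + 0.017 + 0.111 = 0.156.
At the golden rule the marginal product of capital equals n+g+δ: 0.32·k^(0.32−1) = 0.156. Solving, k_gold = (0.32/0.156)^(1/0.68) ≈ 2.8765.
y_gold = 2.8765^0.32 ≈ 1.4023.
c_gold = y_gold − (n+g+δ)·k_gold = 1.4023 − 0.156·2.8765 ≈ 0.9536.

c_gold ≈ 0.95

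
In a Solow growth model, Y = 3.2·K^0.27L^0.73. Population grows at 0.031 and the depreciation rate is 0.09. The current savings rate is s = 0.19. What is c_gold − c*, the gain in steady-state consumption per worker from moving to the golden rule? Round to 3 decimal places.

The effective depreciation rate is n + δ = 0.031 + 0.09 = 0.121.
Current steady state (s = 0.19): k* = (0.19·3.2/0.121)^(1/0.73) ≈ 9.1293, y* = 3.2·9.1293^0.27 ≈ 5.8139, c* = (1−0.19)·5.8139 ≈ 4.7093.
Maximizing c = f(k) − (n+δ)·k gives f'(k) = n+δ, i.e. 0.27·3.2·k^(0.27−1) = 0.121, so k_gold = (0.27·3.2/0.121)^(1/0.73) ≈ 14.7738.
y_gold = 3.2·14.7738^0.27 ≈ 6.6208, c_gold = y_gold − 0.121·k_gold ≈ 4.8332.
Gain: Δc = 4.8332 − 4.7093 ≈ 0.1239.

Δc ≈ 0.124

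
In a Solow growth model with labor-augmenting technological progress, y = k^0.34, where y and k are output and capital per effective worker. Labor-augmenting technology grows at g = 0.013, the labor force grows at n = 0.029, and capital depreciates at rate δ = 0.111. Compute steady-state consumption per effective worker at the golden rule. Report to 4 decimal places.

c_gold ≈ 0.9958

Capital per effective worker breaks even when investment replaces (n + g + δ)·k; here n + g + δ = 0.153.
Golden rule sets MPK = n+g+δ: 0.34·k^(0.34−1) = 0.153, so k_gold = (0.34/0.153)^(1/0.66) ≈ 3.3530.
y_gold = 3.3530^0.34 ≈ 1.5089.
c_gold = y_gold − (n+g+δ)·k_gold = 1.5089 − 0.153·3.3530 ≈ 0.9958.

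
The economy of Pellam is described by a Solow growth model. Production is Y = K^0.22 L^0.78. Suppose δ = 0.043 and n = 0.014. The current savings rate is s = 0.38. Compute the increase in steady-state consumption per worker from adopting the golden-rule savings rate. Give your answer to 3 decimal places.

Δc ≈ 0.083

Capital per worker breaks even when investment replaces (n + δ)·k; here n + δ = 0.057.
Current steady state (s = 0.38): k* = (0.38/0.057)^(1/0.78) ≈ 11.3840, y* = 11.3840^0.22 ≈ 1.7076, c* = (1−0.38)·1.7076 ≈ 1.0587.
At the golden rule the marginal product of capital equals n+δ: 0.22·k^(0.22−1) = 0.057. Solving, k_gold = (0.22/0.057)^(1/0.78) ≈ 5.6492.
y_gold = 5.6492^0.22 ≈ 1.4636, c_gold = y_gold − 0.057·k_gold ≈ 1.1416.
Gain: Δc = 1.1416 − 1.0587 ≈ 0.0829.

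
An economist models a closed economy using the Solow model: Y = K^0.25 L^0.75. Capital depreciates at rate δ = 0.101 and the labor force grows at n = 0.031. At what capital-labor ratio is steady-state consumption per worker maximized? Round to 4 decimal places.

k_gold ≈ 2.3433

Break-even investment rate: n + δ = 0.031 + 0.101 = 0.132.
Maximizing c = f(k) − (n+δ)·k gives f'(k) = n+δ, i.e. 0.25·k^(0.25−1) = 0.132, so k_gold = (0.25/0.132)^(1/0.75) ≈ 2.3433.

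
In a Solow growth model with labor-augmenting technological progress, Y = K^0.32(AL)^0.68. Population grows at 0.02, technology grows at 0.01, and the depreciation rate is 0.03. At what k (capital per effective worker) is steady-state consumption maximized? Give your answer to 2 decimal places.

Break-even investment rate: n + g + δ = 0.02 + 0.01 + 0.03 = 0.06.
Setting f'(k) = n+g+δ gives 0.32·k^(0.32−1) = 0.06, hence k_gold = (0.32/0.06)^(1/0.68) ≈ 11.7251.

k_gold ≈ 11.73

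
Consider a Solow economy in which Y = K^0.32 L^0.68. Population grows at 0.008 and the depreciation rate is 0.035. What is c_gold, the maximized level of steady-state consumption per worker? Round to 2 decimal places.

n + δ = 0.008 + 0.035 = 0.043.
Setting f'(k) = n+δ gives 0.32·k^(0.32−1) = 0.043, hence k_gold = (0.32/0.043)^(1/0.68) ≈ 19.1375.
y_gold = 19.1375^0.32 ≈ 2.5716.
c_gold = y_gold − (n+δ)·k_gold = 2.5716 − 0.043·19.1375 ≈ 1.7487.

c_gold ≈ 1.75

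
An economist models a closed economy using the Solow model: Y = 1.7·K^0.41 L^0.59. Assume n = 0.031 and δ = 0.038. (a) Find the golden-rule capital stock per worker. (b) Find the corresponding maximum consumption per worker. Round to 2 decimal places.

Break-even investment rate: n + δ = 0.031 + 0.038 = 0.069.
Maximizing c = f(k) − (n+δ)·k gives f'(k) = n+δ, i.e. 0.41·1.7·k^(0.41−1) = 0.069, so k_gold = (0.41·1.7/0.069)^(1/0.59) ≈ 50.3901.
y_gold = 1.7·50.3901^0.41 ≈ 8.4803; c_gold = y_gold − 0.069·k_gold ≈ 5.0034.

(a) k_gold ≈ 50.39; (b) c_gold ≈ 5.00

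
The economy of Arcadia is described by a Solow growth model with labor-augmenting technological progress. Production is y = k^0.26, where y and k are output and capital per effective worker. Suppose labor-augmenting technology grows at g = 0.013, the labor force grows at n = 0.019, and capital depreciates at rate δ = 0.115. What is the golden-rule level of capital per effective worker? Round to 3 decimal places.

k_gold ≈ 2.161

n + g + δ = 0.019 + 0.013 + 0.115 = 0.147.
At the golden rule the marginal product of capital equals n+g+δ: 0.26·k^(0.26−1) = 0.147. Solving, k_gold = (0.26/0.147)^(1/0.74) ≈ 2.1611.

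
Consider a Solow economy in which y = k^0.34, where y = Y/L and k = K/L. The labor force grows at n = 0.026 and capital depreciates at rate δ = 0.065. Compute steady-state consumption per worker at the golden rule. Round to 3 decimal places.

The effective depreciation rate is n + δ = 0.026 + 0.065 = 0.091.
Golden rule sets MPK = n+δ: 0.34·k^(0.34−1) = 0.091, so k_gold = (0.34/0.091)^(1/0.66) ≈ 7.3677.
y_gold = 7.3677^0.34 ≈ 1.9719.
c_gold = y_gold − (n+δ)·k_gold = 1.9719 − 0.091·7.3677 ≈ 1.3015.

c_gold ≈ 1.301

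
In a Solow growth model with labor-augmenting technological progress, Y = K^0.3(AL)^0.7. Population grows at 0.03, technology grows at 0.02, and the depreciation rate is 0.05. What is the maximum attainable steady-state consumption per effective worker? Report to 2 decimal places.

c_gold ≈ 1.12

n + g + δ = 0.03 + 0.02 + 0.05 = 0.1.
At the golden rule the marginal product of capital equals n+g+δ: 0.3·k^(0.3−1) = 0.1. Solving, k_gold = (0.3/0.1)^(1/0.7) ≈ 4.8040.
y_gold = 4.8040^0.3 ≈ 1.6013.
c_gold = y_gold − (n+g+δ)·k_gold = 1.6013 − 0.1·4.8040 ≈ 1.1209.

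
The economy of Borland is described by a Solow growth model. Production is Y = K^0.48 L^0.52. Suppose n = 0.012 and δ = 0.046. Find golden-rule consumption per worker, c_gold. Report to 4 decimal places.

c_gold ≈ 3.6578

Capital per worker breaks even when investment replaces (n + δ)·k; here n + δ = 0.058.
Setting f'(k) = n+δ gives 0.48·k^(0.48−1) = 0.058, hence k_gold = (0.48/0.058)^(1/0.52) ≈ 58.2137.
y_gold = 58.2137^0.48 ≈ 7.0342.
c_gold = y_gold − (n+δ)·k_gold = 7.0342 − 0.058·58.2137 ≈ 3.6578.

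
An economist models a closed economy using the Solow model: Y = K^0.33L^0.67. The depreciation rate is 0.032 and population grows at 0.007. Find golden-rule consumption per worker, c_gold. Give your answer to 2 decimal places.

Break-even investment rate: n + δ = 0.007 + 0.032 = 0.039.
Setting f'(k) = n+δ gives 0.33·k^(0.33−1) = 0.039, hence k_gold = (0.33/0.039)^(1/0.67) ≈ 24.2244.
y_gold = 24.2244^0.33 ≈ 2.8629.
c_gold = y_gold − (n+δ)·k_gold = 2.8629 − 0.039·24.2244 ≈ 1.9181.

c_gold ≈ 1.92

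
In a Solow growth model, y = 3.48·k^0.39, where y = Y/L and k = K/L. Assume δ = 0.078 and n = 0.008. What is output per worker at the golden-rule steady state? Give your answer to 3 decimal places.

y_gold ≈ 20.305

Capital per worker breaks even when investment replaces (n + δ)·k; here n + δ = 0.086.
At the golden rule the marginal product of capital equals n+δ: 0.39·3.48·k^(0.39−1) = 0.086. Solving, k_gold = (0.39·3.48/0.086)^(1/0.61) ≈ 92.0816.
Output: y_gold = 3.48·k_gold^0.39 = 3.48·92.0816^0.39 ≈ 20.3052.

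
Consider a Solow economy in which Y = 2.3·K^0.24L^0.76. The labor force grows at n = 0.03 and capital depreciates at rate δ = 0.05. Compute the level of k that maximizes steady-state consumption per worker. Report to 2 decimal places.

Break-even investment rate: n + δ = 0.03 + 0.05 = 0.08.
Maximizing c = f(k) − (n+δ)·k gives f'(k) = n+δ, i.e. 0.24·2.3·k^(0.24−1) = 0.08, so k_gold = (0.24·2.3/0.08)^(1/0.76) ≈ 12.6984.

k_gold ≈ 12.70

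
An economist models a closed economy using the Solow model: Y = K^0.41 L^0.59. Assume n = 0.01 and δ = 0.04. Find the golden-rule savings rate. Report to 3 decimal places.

The effective depreciation rate is n + δ = 0.01 + 0.04 = 0.05.
At the golden rule MPK = n+δ, and in any Cobb-Douglas steady state s = (n+δ)·k/y = MPK·k/y = capital's share 0.41.

s_gold = 0.410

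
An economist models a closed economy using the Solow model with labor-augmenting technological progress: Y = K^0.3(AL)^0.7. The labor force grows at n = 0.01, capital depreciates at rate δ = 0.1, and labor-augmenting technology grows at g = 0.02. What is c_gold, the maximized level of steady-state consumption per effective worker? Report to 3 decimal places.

n + g + δ = 0.01 + 0.02 + 0.1 = 0.13.
Setting f'(k) = n+g+δ gives 0.3·k^(0.3−1) = 0.13, hence k_gold = (0.3/0.13)^(1/0.7) ≈ 3.3024.
y_gold = 3.3024^0.3 ≈ 1.4310.
c_gold = y_gold − (n+g+δ)·k_gold = 1.4310 − 0.13·3.3024 ≈ 1.0017.

c_gold ≈ 1.002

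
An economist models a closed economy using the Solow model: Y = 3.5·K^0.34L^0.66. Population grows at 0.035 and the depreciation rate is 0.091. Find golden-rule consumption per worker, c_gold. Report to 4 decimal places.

n + δ = 0.035 + 0.091 = 0.126.
Maximizing c = f(k) − (n+δ)·k gives f'(k) = n+δ, i.e. 0.34·3.5·k^(0.34−1) = 0.126, so k_gold = (0.34·3.5/0.126)^(1/0.66) ≈ 30.0289.
y_gold = 3.5·30.0289^0.34 ≈ 11.1284.
c_gold = y_gold − (n+δ)·k_gold = 11.1284 − 0.126·30.0289 ≈ 7.3447.

c_gold ≈ 7.3447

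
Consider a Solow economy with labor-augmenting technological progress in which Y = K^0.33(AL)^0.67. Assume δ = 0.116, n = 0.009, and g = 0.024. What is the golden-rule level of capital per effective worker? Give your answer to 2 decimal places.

Break-even investment rate: n + g + δ = 0.009 + 0.024 + 0.116 = 0.149.
At the golden rule the marginal product of capital equals n+g+δ: 0.33·k^(0.33−1) = 0.149. Solving, k_gold = (0.33/0.149)^(1/0.67) ≈ 3.2765.

k_gold ≈ 3.28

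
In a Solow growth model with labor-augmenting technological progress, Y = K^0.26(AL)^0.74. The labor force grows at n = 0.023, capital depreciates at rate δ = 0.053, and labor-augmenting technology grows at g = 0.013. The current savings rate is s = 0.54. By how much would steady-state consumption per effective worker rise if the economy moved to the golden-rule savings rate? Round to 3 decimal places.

Capital per effective worker breaks even when investment replaces (n + g + δ)·k; here n + g + δ = 0.089.
Current steady state (s = 0.54): k* = (0.54/0.089)^(1/0.74) ≈ 11.4318, y* = 11.4318^0.26 ≈ 1.8841, c* = (1−0.54)·1.8841 ≈ 0.8667.
Maximizing c = f(k) − (n+g+δ)·k gives f'(k) = n+g+δ, i.e. 0.26·k^(0.26−1) = 0.089, so k_gold = (0.26/0.089)^(1/0.74) ≈ 4.2576.
y_gold = 4.2576^0.26 ≈ 1.4574, c_gold = y_gold − 0.089·k_gold ≈ 1.0785.
Gain: Δc = 1.0785 − 0.8667 ≈ 0.2118.

Δc ≈ 0.212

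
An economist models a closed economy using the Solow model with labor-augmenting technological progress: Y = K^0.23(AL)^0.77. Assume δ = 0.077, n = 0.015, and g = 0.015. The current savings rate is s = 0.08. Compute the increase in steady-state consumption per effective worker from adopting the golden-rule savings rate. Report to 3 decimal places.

Δc ≈ 0.124

The effective depreciation rate is n + g + δ = 0.015 + 0.015 + 0.077 = 0.107.
Current steady state (s = 0.08): k* = (0.08/0.107)^(1/0.77) ≈ 0.6855, y* = 0.6855^0.23 ≈ 0.9168, c* = (1−0.08)·0.9168 ≈ 0.8435.
Maximizing c = f(k) − (n+g+δ)·k gives f'(k) = n+g+δ, i.e. 0.23·k^(0.23−1) = 0.107, so k_gold = (0.23/0.107)^(1/0.77) ≈ 2.7016.
y_gold = 2.7016^0.23 ≈ 1.2568, c_gold = y_gold − 0.107·k_gold ≈ 0.9677.
Gain: Δc = 0.9677 − 0.8435 ≈ 0.1243.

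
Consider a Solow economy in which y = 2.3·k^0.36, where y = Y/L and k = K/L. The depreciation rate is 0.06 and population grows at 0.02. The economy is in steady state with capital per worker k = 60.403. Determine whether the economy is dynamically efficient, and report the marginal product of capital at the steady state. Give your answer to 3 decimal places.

Break-even investment rate: n + δ = 0.02 + 0.06 = 0.08.
MPK = 0.36·2.3·k^(0.36−1) = 0.36·2.3·60.403^(-0.64) ≈ 0.0600.
MPK < 0.08, so the economy is dynamically inefficient (over-saving).

dynamically inefficient; MPK ≈ 0.060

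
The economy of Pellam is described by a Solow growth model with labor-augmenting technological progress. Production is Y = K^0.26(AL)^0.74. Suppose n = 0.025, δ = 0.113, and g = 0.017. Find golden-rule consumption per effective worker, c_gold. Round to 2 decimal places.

n + g + δ = 0.025 + 0.017 + 0.113 = 0.155.
At the golden rule the marginal product of capital equals n+g+δ: 0.26·k^(0.26−1) = 0.155. Solving, k_gold = (0.26/0.155)^(1/0.74) ≈ 2.0117.
y_gold = 2.0117^0.26 ≈ 1.1993.
c_gold = y_gold − (n+g+δ)·k_gold = 1.1993 − 0.155·2.0117 ≈ 0.8875.

c_gold ≈ 0.89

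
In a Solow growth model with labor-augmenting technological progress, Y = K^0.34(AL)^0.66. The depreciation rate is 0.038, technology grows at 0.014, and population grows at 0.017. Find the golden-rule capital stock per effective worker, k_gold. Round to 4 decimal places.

k_gold ≈ 11.2057

Capital per effective worker breaks even when investment replaces (n + g + δ)·k; here n + g + δ = 0.069.
At the golden rule the marginal product of capital equals n+g+δ: 0.34·k^(0.34−1) = 0.069. Solving, k_gold = (0.34/0.069)^(1/0.66) ≈ 11.2057.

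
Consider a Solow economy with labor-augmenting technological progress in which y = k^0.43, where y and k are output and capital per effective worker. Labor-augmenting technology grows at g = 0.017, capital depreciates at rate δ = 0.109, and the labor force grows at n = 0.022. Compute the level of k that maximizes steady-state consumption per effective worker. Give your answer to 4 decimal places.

Capital per effective worker breaks even when investment replaces (n + g + δ)·k; here n + g + δ = 0.148.
At the golden rule the marginal product of capital equals n+g+δ: 0.43·k^(0.43−1) = 0.148. Solving, k_gold = (0.43/0.148)^(1/0.57) ≈ 6.4960.

k_gold ≈ 6.4960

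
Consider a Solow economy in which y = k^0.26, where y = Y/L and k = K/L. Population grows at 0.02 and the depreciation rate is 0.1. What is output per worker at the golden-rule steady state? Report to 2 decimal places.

n + δ = 0.02 + 0.1 = 0.12.
At the golden rule the marginal product of capital equals n+δ: 0.26·k^(0.26−1) = 0.12. Solving, k_gold = (0.26/0.12)^(1/0.74) ≈ 2.8430.
Output: y_gold = k_gold^0.26 = 2.8430^0.26 ≈ 1.3121.

y_gold ≈ 1.31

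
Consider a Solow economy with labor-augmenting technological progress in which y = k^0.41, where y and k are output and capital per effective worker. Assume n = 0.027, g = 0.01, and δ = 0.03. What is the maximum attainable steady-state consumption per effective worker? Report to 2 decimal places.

n + g + δ = 0.027 + 0.01 + 0.03 = 0.067.
Setting f'(k) = n+g+δ gives 0.41·k^(0.41−1) = 0.067, hence k_gold = (0.41/0.067)^(1/0.59) ≈ 21.5479.
y_gold = 21.5479^0.41 ≈ 3.5212.
c_gold = y_gold − (n+g+δ)·k_gold = 3.5212 − 0.067·21.5479 ≈ 2.0775.

c_gold ≈ 2.08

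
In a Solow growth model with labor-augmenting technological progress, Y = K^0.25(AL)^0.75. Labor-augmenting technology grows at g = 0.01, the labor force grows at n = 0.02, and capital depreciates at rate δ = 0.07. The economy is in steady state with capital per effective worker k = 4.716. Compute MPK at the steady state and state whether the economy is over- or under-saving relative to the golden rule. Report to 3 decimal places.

over-saving; MPK ≈ 0.078

Capital per effective worker breaks even when investment replaces (n + g + δ)·k; here n + g + δ = 0.1.
MPK = 0.25·k^(0.25−1) = 0.25·4.716^(-0.75) ≈ 0.0781.
MPK < 0.1, so the economy is dynamically inefficient (over-saving).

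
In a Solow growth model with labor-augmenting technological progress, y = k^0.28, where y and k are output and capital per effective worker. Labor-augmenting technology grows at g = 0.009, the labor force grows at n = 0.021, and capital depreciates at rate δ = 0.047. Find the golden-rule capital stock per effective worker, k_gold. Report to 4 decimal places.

k_gold ≈ 6.0076

Capital per effective worker breaks even when investment replaces (n + g + δ)·k; here n + g + δ = 0.077.
Maximizing c = f(k) − (n+g+δ)·k gives f'(k) = n+g+δ, i.e. 0.28·k^(0.28−1) = 0.077, so k_gold = (0.28/0.077)^(1/0.72) ≈ 6.0076.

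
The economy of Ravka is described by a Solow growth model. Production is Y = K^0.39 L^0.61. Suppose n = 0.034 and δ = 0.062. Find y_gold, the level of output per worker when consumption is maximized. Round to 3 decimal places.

y_gold ≈ 2.450

n + δ = 0.034 + 0.062 = 0.096.
Golden rule sets MPK = n+δ: 0.39·k^(0.39−1) = 0.096, so k_gold = (0.39/0.096)^(1/0.61) ≈ 9.9546.
Output: y_gold = k_gold^0.39 = 9.9546^0.39 ≈ 2.4504.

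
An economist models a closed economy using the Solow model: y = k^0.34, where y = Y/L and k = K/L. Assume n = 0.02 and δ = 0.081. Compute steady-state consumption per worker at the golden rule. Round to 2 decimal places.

c_gold ≈ 1.23

The effective depreciation rate is n + δ = 0.02 + 0.081 = 0.101.
Golden rule sets MPK = n+δ: 0.34·k^(0.34−1) = 0.101, so k_gold = (0.34/0.101)^(1/0.66) ≈ 6.2911.
y_gold = 6.2911^0.34 ≈ 1.8688.
c_gold = y_gold − (n+δ)·k_gold = 1.8688 − 0.101·6.2911 ≈ 1.2334.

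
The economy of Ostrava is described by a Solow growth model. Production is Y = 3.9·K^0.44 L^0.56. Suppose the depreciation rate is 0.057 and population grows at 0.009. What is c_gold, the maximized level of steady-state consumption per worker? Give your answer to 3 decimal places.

Break-even investment rate: n + δ = 0.009 + 0.057 = 0.066.
Golden rule sets MPK = n+δ: 0.44·3.9·k^(0.44−1) = 0.066, so k_gold = (0.44·3.9/0.066)^(1/0.56) ≈ 336.3087.
y_gold = 3.9·336.3087^0.44 ≈ 50.4463.
c_gold = y_gold − (n+δ)·k_gold = 50.4463 − 0.066·336.3087 ≈ 28.2499.

c_gold ≈ 28.250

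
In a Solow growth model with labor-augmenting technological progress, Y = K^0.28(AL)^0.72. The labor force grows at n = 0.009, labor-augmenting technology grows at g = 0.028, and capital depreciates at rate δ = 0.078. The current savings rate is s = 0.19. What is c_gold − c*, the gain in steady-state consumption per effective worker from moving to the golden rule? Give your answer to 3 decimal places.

The effective depreciation rate is n + g + δ = 0.009 + 0.028 + 0.078 = 0.115.
Current steady state (s = 0.19): k* = (0.19/0.115)^(1/0.72) ≈ 2.0084, y* = 2.0084^0.28 ≈ 1.2156, c* = (1−0.19)·1.2156 ≈ 0.9847.
Golden rule sets MPK = n+g+δ: 0.28·k^(0.28−1) = 0.115, so k_gold = (0.28/0.115)^(1/0.72) ≈ 3.4415.
y_gold = 3.4415^0.28 ≈ 1.4135, c_gold = y_gold − 0.115·k_gold ≈ 1.0177.
Gain: Δc = 1.0177 − 0.9847 ≈ 0.0331.

Δc ≈ 0.033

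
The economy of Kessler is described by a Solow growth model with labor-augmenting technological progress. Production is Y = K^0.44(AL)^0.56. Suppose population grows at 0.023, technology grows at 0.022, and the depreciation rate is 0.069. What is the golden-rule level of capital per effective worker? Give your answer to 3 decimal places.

k_gold ≈ 11.153

Break-even investment rate: n + g + δ = 0.023 + 0.022 + 0.069 = 0.114.
Golden rule sets MPK = n+g+δ: 0.44·k^(0.44−1) = 0.114, so k_gold = (0.44/0.114)^(1/0.56) ≈ 11.1534.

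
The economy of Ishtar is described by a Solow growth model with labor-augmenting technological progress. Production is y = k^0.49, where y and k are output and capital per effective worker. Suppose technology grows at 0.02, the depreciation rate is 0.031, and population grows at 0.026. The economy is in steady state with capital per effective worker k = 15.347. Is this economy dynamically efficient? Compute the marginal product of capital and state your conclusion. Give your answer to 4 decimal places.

Capital per effective worker breaks even when investment replaces (n + g + δ)·k; here n + g + δ = 0.077.
MPK = 0.49·k^(0.49−1) = 0.49·15.347^(-0.51) ≈ 0.1217.
MPK > 0.077, so the economy is dynamically efficient (under-saving).

dynamically efficient; MPK ≈ 0.1217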